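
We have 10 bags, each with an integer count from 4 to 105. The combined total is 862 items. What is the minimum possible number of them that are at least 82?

3

If only k of them are at least 82, the other 10 − k are at most 81, so the total is at most k·105 + (10 − k)·81.
This must reach 862, so k·105 + (10 − k)·81 ≥ 862, giving k ≥ 3.
Exactly 3 works: 3 values at 105 and 7 at 81 total 882; lower one of the high values by 20 (still ≥ 82) to hit 862.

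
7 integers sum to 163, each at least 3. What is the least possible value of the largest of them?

24

The 7 values sum to 163, so their maximum is at least ⌈163/7⌉ = 24.
Equality holds with 2 values of 24 and 5 values of 23.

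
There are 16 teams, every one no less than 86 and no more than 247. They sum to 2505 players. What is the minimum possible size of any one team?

86

To make one team as small as possible, make the other 15 as large as possible.
The other 15 can take up 15 × 247 = 3705 ≥ 2505 − 86, so one team can sit at its floor of 86.
Achievable: one at 86 and the other 15 totalling 2419, which fits since 15 × 86 ≤ 2419 ≤ 15 × 247.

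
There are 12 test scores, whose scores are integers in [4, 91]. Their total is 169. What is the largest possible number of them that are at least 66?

Suppose k of them are at least 66. Those contribute at least 66 each and the other 12 − k at least 4 each.
So the total is at least 66k + 4(12 − k) = 48 + 62k. This must be ≤ 169, giving k ≤ 1.
k = 1 is achieved by 1 value at 66 and 11 at 4, total 110; add 59 to one value (staying below 66) to reach 169.

1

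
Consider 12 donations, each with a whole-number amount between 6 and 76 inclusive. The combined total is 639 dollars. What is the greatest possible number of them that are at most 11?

Each value at 11 or below falls at least 76 − 11 = 65 short of the ceiling 76.
The ceiling total is 12 × 76 = 912, and we need 639, so at most ⌊(912 − 639)/65⌋ = 4 can be that low.
k = 4 is achieved by 4 values at 11 and 8 at 76, total 652; lower one of the 76's by 13 (still > 11) to reach 639.

4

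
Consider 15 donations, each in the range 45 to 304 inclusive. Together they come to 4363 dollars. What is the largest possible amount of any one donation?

304

Maximizing one value means minimizing the remaining 14.
The other 14 contribute at least 14 × 45 = 630, leaving at most 4363 − 630 = 3733.
But each donation is capped at 304, so the maximum is 304.
Achievable: one at 304 and the other 14 totalling 4059, which fits since 14 × 45 ≤ 4059 ≤ 14 × 304.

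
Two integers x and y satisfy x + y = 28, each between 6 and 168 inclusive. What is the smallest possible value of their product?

xy = x(28 − x) is concave in x, so over [6, 22] it is minimized at an endpoint.
The extreme feasible split is x = 6, y = 22, giving xy = 132.

132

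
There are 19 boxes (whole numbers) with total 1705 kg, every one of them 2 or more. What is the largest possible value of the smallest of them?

The average is 1705/19 < 90, so some value is ≤ 89.
Taking 5 copies of 89 and 14 copies of 90 gives exactly 1705, so 89 is attained.

89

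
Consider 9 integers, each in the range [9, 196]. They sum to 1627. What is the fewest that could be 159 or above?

Suppose at most 9 − j of them reach 159; then j values are ≤ 158 and the rest ≤ 196.
The total is then ≤ 158·j + 196·(9 − j) = 1764 − 38j. For this to be ≥ 1627 we need j ≤ 3, so at least 9 − 3 = 6 must reach 159.
Exactly 6 works: 6 values at 196 and 3 at 158 total 1650; lower one of the high values by 23 (still ≥ 159) to hit 1627.

6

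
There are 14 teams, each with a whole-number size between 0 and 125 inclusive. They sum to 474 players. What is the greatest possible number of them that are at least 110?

4

With k values at 110 or above and the rest at least 0, the sum is at least 0 + 110k.
Since the sum is 474, we need 110k ≤ 474, i.e. k ≤ 4.
k = 4 is achieved by 4 values at 110 and 10 at 0, total 440; add 34 to one value (staying below 110) to reach 474.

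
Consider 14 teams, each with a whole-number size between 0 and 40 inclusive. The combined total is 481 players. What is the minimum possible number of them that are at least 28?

8

If only k of them are at least 28, the other 14 − k are at most 27, so the total is at most k·40 + (14 − k)·27.
This must reach 481, so k·40 + (14 − k)·27 ≥ 481, giving k ≥ 8.
Exactly 8 works: 8 values at 40 and 6 at 27 total 482; lower one of the high values by 1 (still ≥ 28) to hit 481.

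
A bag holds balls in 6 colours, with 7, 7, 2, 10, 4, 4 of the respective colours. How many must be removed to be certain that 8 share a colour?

32

In the worst case you take as many as possible of each colour without reaching 8: 7 + 7 + 2 + 7 + 4 + 4 = 31.
The next one must give 8 of some colour, so 31 + 1 = 32.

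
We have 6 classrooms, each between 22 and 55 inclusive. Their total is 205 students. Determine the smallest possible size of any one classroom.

Minimizing one value means maximizing the remaining 5.
The other 5 can take up 5 × 55 = 275 ≥ 205 − 22, so one classroom can sit at its floor of 22.
Achievable: one at 22 and the other 5 totalling 183, which fits since 5 × 22 ≤ 183 ≤ 5 × 55.

22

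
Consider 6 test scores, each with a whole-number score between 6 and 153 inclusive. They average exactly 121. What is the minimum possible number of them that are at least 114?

2

The total is 6 × 121 = 726.
Suppose at most 6 − j of them reach 114; then j values are ≤ 113 and the rest ≤ 153.
The total is then ≤ 113·j + 153·(6 − j) = 918 − 40j. For this to be ≥ 726 we need j ≤ 4, so at least 6 − 4 = 2 must reach 114.
Exactly 2 works: 2 values at 153 and 4 at 113 total 758; lower one of the high values by 32 (still ≥ 114) to hit 726.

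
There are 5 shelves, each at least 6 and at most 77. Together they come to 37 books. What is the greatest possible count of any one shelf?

Maximizing one value means minimizing the remaining 4.
The other 4 contribute at least 4 × 6 = 24, leaving at most 37 − 24 = 13.
Since 13 ≤ 77, this is achievable: one at 13 and 4 at 6.

13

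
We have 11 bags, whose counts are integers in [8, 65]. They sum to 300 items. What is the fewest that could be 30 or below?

If only k of them are at most 30, the other 11 − k are at least 31, so the total is at least (11 − k)·31 + k·8.
This is ≤ 300, so (11 − k)·31 + 8k ≤ 300, which gives k ≥ 2.
Exactly 2 works: 2 values at 8 and 9 at 31 total 295; raise one of the low values by 5 (still ≤ 30) to hit 300.

2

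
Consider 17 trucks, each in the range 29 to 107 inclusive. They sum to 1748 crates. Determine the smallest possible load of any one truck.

Minimizing one value means maximizing the remaining 16.
The other 16 contribute at most 16 × 107 = 1712, leaving at least 1748 − 1712 = 36.
Since 36 ≥ 29, this is achievable: one at 36 and 16 at 107.

36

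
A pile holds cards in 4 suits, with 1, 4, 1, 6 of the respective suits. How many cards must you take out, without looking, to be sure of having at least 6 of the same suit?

In the worst case you take as many as possible of each suit without reaching 6: 1 + 4 + 1 + 5 = 11.
The next one must give 6 of some suit, so 11 + 1 = 12.

12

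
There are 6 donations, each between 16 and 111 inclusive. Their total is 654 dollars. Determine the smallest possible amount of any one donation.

99

Minimizing one value means maximizing the remaining 5.
The other 5 contribute at most 5 × 111 = 555, leaving at least 654 − 555 = 99.
Since 99 ≥ 16, this is achievable: one at 99 and 5 at 111.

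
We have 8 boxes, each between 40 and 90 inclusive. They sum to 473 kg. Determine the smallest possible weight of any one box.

Minimizing one value means maximizing the remaining 7.
The other 7 can take up 7 × 90 = 630 ≥ 473 − 40, so one box can sit at its floor of 40.
Achievable: one at 40 and the other 7 totalling 433, which fits since 7 × 40 ≤ 433 ≤ 7 × 90.

40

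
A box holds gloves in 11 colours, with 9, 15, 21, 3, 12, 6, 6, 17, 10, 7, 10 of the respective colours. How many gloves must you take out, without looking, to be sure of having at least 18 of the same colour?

In the worst case you take as many as possible of each colour without reaching 18: 9 + 15 + 17 + 3 + 12 + 6 + 6 + 17 + 10 + 7 + 10 = 112.
The next one must give 18 of some colour, so 112 + 1 = 113.

113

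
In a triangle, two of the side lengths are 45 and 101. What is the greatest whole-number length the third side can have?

The third side must be less than 45 + 101 = 146.
The largest integer below 146 is 145.

145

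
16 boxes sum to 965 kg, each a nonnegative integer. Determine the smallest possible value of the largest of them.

The average is 965/16 > 60, so not all 16 can be 60 or less; the largest is ≥ 61.
Taking 11 copies of 60 and 5 copies of 61 gives exactly 965, so 61 is attained.

61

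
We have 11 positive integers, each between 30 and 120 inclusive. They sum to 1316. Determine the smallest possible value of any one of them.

116

Minimizing one value means maximizing the remaining 10.
The other 10 contribute at most 10 × 120 = 1200, leaving at least 1316 − 1200 = 116.
Since 116 ≥ 30, this is achievable: one at 116 and 10 at 120.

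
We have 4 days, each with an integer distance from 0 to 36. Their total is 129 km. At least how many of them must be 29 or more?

If only k of them are at least 29, the other 4 − k are at most 28, so the total is at most k·36 + (4 − k)·28.
This must reach 129, so k·36 + (4 − k)·28 ≥ 129, giving k ≥ 3.
Exactly 3 works: 3 values at 36 and 1 at 28 total 136; lower one of the high values by 7 (still ≥ 29) to hit 129.

3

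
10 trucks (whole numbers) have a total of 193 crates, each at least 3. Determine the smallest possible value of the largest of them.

20

The 10 values sum to 193, so their maximum is at least ⌈193/10⌉ = 20.
Taking 7 copies of 19 and 3 copies of 20 gives exactly 193, so 20 is attained.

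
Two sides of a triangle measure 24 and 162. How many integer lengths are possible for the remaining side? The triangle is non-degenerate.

47

The triangle inequality gives |24 − 162| < c < 24 + 162, i.e. 138 < c < 186.
So c can be any integer from 139 to 185: 47 values.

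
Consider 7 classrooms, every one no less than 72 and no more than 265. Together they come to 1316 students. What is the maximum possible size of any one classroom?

To make one classroom as large as possible, make the other 6 as small as possible.
The other 6 contribute at least 6 × 72 = 432, leaving at most 1316 − 432 = 884.
But each classroom is capped at 265, so the maximum is 265.
Achievable: one at 265 and the other 6 totalling 1051, which fits since 6 × 72 ≤ 1051 ≤ 6 × 265.

265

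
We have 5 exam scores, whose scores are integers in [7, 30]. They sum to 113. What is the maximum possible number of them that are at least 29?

3

Suppose k of them are at least 29. Those contribute at least 29 each and the other 5 − k at least 7 each.
So the total is at least 29k + 7(5 − k) = 35 + 22k. This must be ≤ 113, giving k ≤ 3.
k = 3 is achieved by 3 values at 29 and 2 at 7, total 101; add 12 to one value (staying below 29) to reach 113.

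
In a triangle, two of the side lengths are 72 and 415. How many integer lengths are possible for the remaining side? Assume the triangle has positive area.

143

The triangle inequality gives |72 − 415| < c < 72 + 415, i.e. 343 < c < 487.
So c can be any integer from 344 to 486: 143 values.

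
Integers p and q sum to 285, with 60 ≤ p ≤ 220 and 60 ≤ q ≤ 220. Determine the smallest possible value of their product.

14300

pq = p(285 − p) is concave in p, so over [65, 220] it is minimized at an endpoint.
At the endpoint p = 65, q = 285 − 65 = 220, so pq = 65 × 220 = 14300.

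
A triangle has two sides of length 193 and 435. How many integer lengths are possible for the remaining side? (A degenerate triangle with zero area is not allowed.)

The triangle inequality gives |193 − 435| < c < 193 + 435, i.e. 242 < c < 628.
So c can be any integer from 243 to 627: 385 values.

385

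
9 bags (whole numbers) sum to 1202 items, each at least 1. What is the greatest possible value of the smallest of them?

If every one of the 9 were at least 134, the total would be at least 9 × 134 = 1206 > 1202.
Taking 4 copies of 133 and 5 copies of 134 gives exactly 1202, so 133 is attained.

133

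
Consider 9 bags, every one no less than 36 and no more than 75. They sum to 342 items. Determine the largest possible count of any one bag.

To make one bag as large as possible, make the other 8 as small as possible.
The other 8 contribute at least 8 × 36 = 288, leaving at most 342 − 288 = 54.
Since 54 ≤ 75, this is achievable: one at 54 and 8 at 36.

54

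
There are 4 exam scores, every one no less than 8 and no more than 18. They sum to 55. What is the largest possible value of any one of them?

18

To make one score as large as possible, make the other 3 as small as possible.
The other 3 contribute at least 3 × 8 = 24, leaving at most 55 − 24 = 31.
But each score is capped at 18, so the maximum is 18.
Achievable: one at 18 and the other 3 totalling 37, which fits since 3 × 8 ≤ 37 ≤ 3 × 18.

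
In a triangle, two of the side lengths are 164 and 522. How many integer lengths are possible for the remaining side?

The triangle inequality gives |164 − 522| < c < 164 + 522, i.e. 358 < c < 686.
So c can be any integer from 359 to 685: 327 values.

327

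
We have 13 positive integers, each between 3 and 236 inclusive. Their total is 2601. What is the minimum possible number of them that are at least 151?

8

Suppose at most 13 − j of them reach 151; then j values are ≤ 150 and the rest ≤ 236.
The total is then ≤ 150·j + 236·(13 − j) = 3068 − 86j. For this to be ≥ 2601 we need j ≤ 5, so at least 13 − 5 = 8 must reach 151.
Exactly 8 works: 8 values at 236 and 5 at 150 total 2638; lower one of the high values by 37 (still ≥ 151) to hit 2601.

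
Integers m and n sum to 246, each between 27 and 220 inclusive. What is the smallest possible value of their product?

For a fixed sum, mn is smallest when m and n are as far apart as possible.
The extreme feasible split is m = 27, n = 219, giving mn = 5913.

5913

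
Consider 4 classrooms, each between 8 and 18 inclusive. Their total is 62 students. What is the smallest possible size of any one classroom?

8

Minimizing one value means maximizing the remaining 3.
The other 3 contribute at most 3 × 18 = 54, leaving at least 62 − 54 = 8.
Since 8 ≥ 8, this is achievable: one at 8 and 3 at 18.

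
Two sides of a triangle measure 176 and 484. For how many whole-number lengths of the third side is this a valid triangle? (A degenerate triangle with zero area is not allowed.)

The triangle inequality gives |176 − 484| < c < 176 + 484, i.e. 308 < c < 660.
So c can be any integer from 309 to 659: 351 values.

351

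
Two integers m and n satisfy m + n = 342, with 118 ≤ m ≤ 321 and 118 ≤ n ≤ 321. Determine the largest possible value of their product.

With m + n fixed, mn peaks when the two are closest together.
Taking m = 171 and n = 171 (both in [118, 321]) gives mn = 29241.

29241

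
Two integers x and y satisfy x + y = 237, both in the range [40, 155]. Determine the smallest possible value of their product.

For a fixed sum, xy is smallest when x and y are as far apart as possible.
At the endpoint x = 82, y = 237 − 82 = 155, so xy = 82 × 155 = 12710.

12710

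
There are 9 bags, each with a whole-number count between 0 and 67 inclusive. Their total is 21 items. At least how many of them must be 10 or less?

Let j be the number exceeding 10. Then the total is ≥ 11·j + 0·(9 − j) = 0 + 11j.
So 11j ≤ 21 and j ≤ 1; hence at least 9 − 1 = 8 are ≤ 10.
Exactly 8 works: 8 values at 0 and 1 at 11 total 11; raise one of the low values by 10 (still ≤ 10) to hit 21.

8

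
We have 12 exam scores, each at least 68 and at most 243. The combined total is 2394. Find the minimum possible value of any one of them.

68

To make one score as small as possible, make the other 11 as large as possible.
The other 11 can take up 11 × 243 = 2673 ≥ 2394 − 68, so one score can sit at its floor of 68.
Achievable: one at 68 and the other 11 totalling 2326, which fits since 11 × 68 ≤ 2326 ≤ 11 × 243.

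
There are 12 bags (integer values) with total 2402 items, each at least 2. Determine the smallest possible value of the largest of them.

201

The 12 values sum to 2402, so their maximum is at least ⌈2402/12⌉ = 201.
Equality holds with 2 values of 201 and 10 values of 200.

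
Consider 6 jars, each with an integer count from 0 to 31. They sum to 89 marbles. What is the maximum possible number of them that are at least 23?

With k values at 23 or above and the rest at least 0, the sum is at least 0 + 23k.
Since the sum is 89, we need 23k ≤ 89, i.e. k ≤ 3.
k = 3 is achieved by 3 values at 23 and 3 at 0, total 69; add 20 to one value (staying below 23) to reach 89.

3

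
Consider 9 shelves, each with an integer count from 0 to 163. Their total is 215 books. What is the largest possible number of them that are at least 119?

With k values at 119 or above and the rest at least 0, the sum is at least 0 + 119k.
Since the sum is 215, we need 119k ≤ 215, i.e. k ≤ 1.
k = 1 is achieved by 1 value at 119 and 8 at 0, total 119; add 96 to one value (staying below 119) to reach 215.

1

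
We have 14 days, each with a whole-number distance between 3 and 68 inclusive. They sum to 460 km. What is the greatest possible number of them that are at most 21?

Each value at 21 or below falls at least 68 − 21 = 47 short of the ceiling 68.
The ceiling total is 14 × 68 = 952, and we need 460, so at most ⌊(952 − 460)/47⌋ = 10 can be that low.
k = 10 is achieved by 10 values at 21 and 4 at 68, total 482; lower one of the 68's by 22 (still > 21) to reach 460.

10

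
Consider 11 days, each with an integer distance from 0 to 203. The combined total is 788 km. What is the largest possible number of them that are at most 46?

9

Suppose k of them are at most 46. Those contribute at most 46 each and the rest at most 203 each.
So the total is at most 46k + 203(11 − k) = 2233 − 157k. This must still be ≥ 788, so k ≤ 9.
k = 9 is achieved by 9 values at 46 and 2 at 203, total 820; lower one of the 203's by 32 (still > 46) to reach 788.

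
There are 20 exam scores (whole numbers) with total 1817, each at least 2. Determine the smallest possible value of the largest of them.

If every one of the 20 were at most 90, the total would be at most 20 × 90 = 1800 < 1817.
Taking 3 copies of 90 and 17 copies of 91 gives exactly 1817, so 91 is attained.

91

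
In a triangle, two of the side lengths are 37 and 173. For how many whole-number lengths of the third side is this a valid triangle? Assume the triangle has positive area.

The triangle inequality gives |37 − 173| < c < 37 + 173, i.e. 136 < c < 210.
So c can be any integer from 137 to 209: 73 values.

73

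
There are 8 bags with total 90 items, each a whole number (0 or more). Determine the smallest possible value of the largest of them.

12

Some value must be at least ⌈90/8⌉ = 12, since 8 × 11 = 88 < 90.
Achievable: 2 of them at 12 and 6 at 11 total 90.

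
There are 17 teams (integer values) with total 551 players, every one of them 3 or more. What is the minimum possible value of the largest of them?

33

The 17 values sum to 551, so their maximum is at least ⌈551/17⌉ = 33.
Equality holds with 7 values of 33 and 10 values of 32.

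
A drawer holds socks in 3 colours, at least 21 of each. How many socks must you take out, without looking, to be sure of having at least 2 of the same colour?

In the worst case you draw 1 of each of the 3 colours: 3 × 1 = 3.
One more forces 2 of some colour, so 3 + 1 = 4.

4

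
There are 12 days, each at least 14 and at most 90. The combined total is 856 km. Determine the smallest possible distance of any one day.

To make one day as small as possible, make the other 11 as large as possible.
The other 11 can take up 11 × 90 = 990 ≥ 856 − 14, so one day can sit at its floor of 14.
Achievable: one at 14 and the other 11 totalling 842, which fits since 11 × 14 ≤ 842 ≤ 11 × 90.

14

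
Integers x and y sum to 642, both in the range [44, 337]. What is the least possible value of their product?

102785

xy = x(642 − x) is concave in x, so over [305, 337] it is minimized at an endpoint.
At the endpoint x = 305, y = 642 − 305 = 337, so xy = 305 × 337 = 102785.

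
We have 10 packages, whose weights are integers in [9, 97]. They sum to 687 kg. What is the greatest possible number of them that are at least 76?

Suppose k of them are at least 76. Those contribute at least 76 each and the other 10 − k at least 9 each.
So the total is at least 76k + 9(10 − k) = 90 + 67k. This must be ≤ 687, giving k ≤ 8.
k = 8 is achieved by 8 values at 76 and 2 at 9, total 626; add 61 to one value (staying below 76) to reach 687.

8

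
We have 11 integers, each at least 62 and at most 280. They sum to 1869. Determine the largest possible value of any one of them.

Maximizing one value means minimizing the remaining 10.
The other 10 contribute at least 10 × 62 = 620, leaving at most 1869 − 620 = 1249.
But each integer is capped at 280, so the maximum is 280.
Achievable: one at 280 and the other 10 totalling 1589, which fits since 10 × 62 ≤ 1589 ≤ 10 × 280.

280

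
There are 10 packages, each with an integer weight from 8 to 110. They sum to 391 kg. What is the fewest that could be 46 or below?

3

If only k of them are at most 46, the other 10 − k are at least 47, so the total is at least (10 − k)·47 + k·8.
This is ≤ 391, so (10 − k)·47 + 8k ≤ 391, which gives k ≥ 3.
Exactly 3 works: 3 values at 8 and 7 at 47 total 353; raise one of the low values by 38 (still ≤ 46) to hit 391.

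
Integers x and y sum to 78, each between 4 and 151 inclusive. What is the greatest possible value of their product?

1521

For a fixed sum, the product xy is largest when x and y are as close as possible.
Taking x = 39 and y = 39 (both in [4, 151]) gives xy = 1521.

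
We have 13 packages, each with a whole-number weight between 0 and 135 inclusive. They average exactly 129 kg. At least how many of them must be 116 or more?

10

The total is 13 × 129 = 1677.
Suppose at most 13 − j of them reach 116; then j values are ≤ 115 and the rest ≤ 135.
The total is then ≤ 115·j + 135·(13 − j) = 1755 − 20j. For this to be ≥ 1677 we need j ≤ 3, so at least 13 − 3 = 10 must reach 116.
Exactly 10 works: 10 values at 135 and 3 at 115 total 1695; lower one of the high values by 18 (still ≥ 116) to hit 1677.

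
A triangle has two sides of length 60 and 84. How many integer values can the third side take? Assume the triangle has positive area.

The triangle inequality gives |60 − 84| < c < 60 + 84, i.e. 24 < c < 144.
So c can be any integer from 25 to 143: 119 values.

119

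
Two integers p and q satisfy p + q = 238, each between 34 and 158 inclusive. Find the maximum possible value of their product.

pq = p(238 − p) is maximized when p is as near 238/2 as the bounds allow.
Taking p = 119 and q = 119 (both in [34, 158]) gives pq = 14161.

14161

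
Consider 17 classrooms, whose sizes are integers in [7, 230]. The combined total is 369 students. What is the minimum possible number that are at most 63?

13

Each value above 63 is at least 64, contributing at least 64 − 7 = 57 above the floor 7.
The sum exceeds the floor total 119 by 250, so at most ⌊250/57⌋ = 4 exceed 63, and at least 13 are ≤ 63.
Exactly 13 works: 13 values at 7 and 4 at 64 total 347; raise one of the low values by 22 (still ≤ 63) to hit 369.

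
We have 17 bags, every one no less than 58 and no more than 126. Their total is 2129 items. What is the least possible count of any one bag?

113

Minimizing one value means maximizing the remaining 16.
The other 16 contribute at most 16 × 126 = 2016, leaving at least 2129 − 2016 = 113.
Since 113 ≥ 58, this is achievable: one at 113 and 16 at 126.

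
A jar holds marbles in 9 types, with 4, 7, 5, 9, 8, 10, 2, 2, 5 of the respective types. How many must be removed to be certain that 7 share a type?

In the worst case you take as many as possible of each type without reaching 7: 4 + 6 + 5 + 6 + 6 + 6 + 2 + 2 + 5 = 42.
The next one must give 7 of some type, so 42 + 1 = 43.

43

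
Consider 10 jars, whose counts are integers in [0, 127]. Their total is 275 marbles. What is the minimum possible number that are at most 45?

If only k of them are at most 45, the other 10 − k are at least 46, so the total is at least (10 − k)·46 + k·0.
This is ≤ 275, so (10 − k)·46 + 0k ≤ 275, which gives k ≥ 5.
Exactly 5 works: 5 values at 0 and 5 at 46 total 230; raise one of the low values by 45 (still ≤ 45) to hit 275.

5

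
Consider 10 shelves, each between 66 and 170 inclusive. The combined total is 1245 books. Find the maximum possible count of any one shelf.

170

To make one shelf as large as possible, make the other 9 as small as possible.
The other 9 contribute at least 9 × 66 = 594, leaving at most 1245 − 594 = 651.
But each shelf is capped at 170, so the maximum is 170.
Achievable: one at 170 and the other 9 totalling 1075, which fits since 9 × 66 ≤ 1075 ≤ 9 × 170.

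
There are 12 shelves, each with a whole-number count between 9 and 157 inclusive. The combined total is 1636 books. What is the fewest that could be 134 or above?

2

If only k of them are at least 134, the other 12 − k are at most 133, so the total is at most k·157 + (12 − k)·133.
This must reach 1636, so k·157 + (12 − k)·133 ≥ 1636, giving k ≥ 2.
Exactly 2 works: 2 values at 157 and 10 at 133 total 1644; lower one of the high values by 8 (still ≥ 134) to hit 1636.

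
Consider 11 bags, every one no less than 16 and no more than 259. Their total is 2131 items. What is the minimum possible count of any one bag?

Minimizing one value means maximizing the remaining 10.
The other 10 can take up 10 × 259 = 2590 ≥ 2131 − 16, so one bag can sit at its floor of 16.
Achievable: one at 16 and the other 10 totalling 2115, which fits since 10 × 16 ≤ 2115 ≤ 10 × 259.

16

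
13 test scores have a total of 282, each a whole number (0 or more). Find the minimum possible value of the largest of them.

22

The 13 values sum to 282, so their maximum is at least ⌈282/13⌉ = 22.
Achievable: 9 of them at 22 and 4 at 21 total 282.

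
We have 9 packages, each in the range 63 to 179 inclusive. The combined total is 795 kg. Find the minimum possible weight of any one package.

To make one package as small as possible, make the other 8 as large as possible.
The other 8 can take up 8 × 179 = 1432 ≥ 795 − 63, so one package can sit at its floor of 63.
Achievable: one at 63 and the other 8 totalling 732, which fits since 8 × 63 ≤ 732 ≤ 8 × 179.

63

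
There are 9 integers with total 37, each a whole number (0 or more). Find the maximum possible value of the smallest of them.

4

If every one of the 9 were at least 5, the total would be at least 9 × 5 = 45 > 37.
Achievable: 8 of them at 4 and 1 at 5 total 37.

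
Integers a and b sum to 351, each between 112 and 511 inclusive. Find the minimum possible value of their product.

26768

For a fixed sum, ab is smallest when a and b are as far apart as possible.
The extreme feasible split is a = 112, b = 239, giving ab = 26768.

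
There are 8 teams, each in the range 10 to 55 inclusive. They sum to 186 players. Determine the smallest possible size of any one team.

To make one team as small as possible, make the other 7 as large as possible.
The other 7 can take up 7 × 55 = 385 ≥ 186 − 10, so one team can sit at its floor of 10.
Achievable: one at 10 and the other 7 totalling 176, which fits since 7 × 10 ≤ 176 ≤ 7 × 55.

10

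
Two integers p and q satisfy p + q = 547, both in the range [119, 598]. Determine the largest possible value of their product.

74802

For a fixed sum, the product pq is largest when p and q are as close as possible.
Taking p = 273 and q = 274 (both in [119, 598]) gives pq = 74802.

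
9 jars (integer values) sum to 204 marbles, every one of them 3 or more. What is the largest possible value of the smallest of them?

22

If every one of the 9 were at least 23, the total would be at least 9 × 23 = 207 > 204.
Achievable: 3 of them at 22 and 6 at 23 total 204.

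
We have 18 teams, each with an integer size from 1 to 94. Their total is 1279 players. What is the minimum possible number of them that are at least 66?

4

If only k of them are at least 66, the other 18 − k are at most 65, so the total is at most k·94 + (18 − k)·65.
This must reach 1279, so k·94 + (18 − k)·65 ≥ 1279, giving k ≥ 4.
Exactly 4 works: 4 values at 94 and 14 at 65 total 1286; lower one of the high values by 7 (still ≥ 66) to hit 1279.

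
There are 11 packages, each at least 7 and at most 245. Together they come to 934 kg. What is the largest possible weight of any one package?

245

To make one package as large as possible, make the other 10 as small as possible.
The other 10 contribute at least 10 × 7 = 70, leaving at most 934 − 70 = 864.
But each package is capped at 245, so the maximum is 245.
Achievable: one at 245 and the other 10 totalling 689, which fits since 10 × 7 ≤ 689 ≤ 10 × 245.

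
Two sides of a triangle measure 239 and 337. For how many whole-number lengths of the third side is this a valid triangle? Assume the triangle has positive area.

The triangle inequality gives |239 − 337| < c < 239 + 337, i.e. 98 < c < 576.
So c can be any integer from 99 to 575: 477 values.

477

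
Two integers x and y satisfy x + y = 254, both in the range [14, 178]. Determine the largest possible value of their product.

16129

For a fixed sum, the product xy is largest when x and y are as close as possible.
Taking x = 127 and y = 127 (both in [14, 178]) gives xy = 16129.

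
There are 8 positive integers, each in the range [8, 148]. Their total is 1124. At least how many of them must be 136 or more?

Each value short of 136 is at most 135, costing at least 148 − 135 = 13 against the maximum total of 1184.
We can afford to lose at most 1184 − 1124 = 60, so at most ⌊60/13⌋ = 4 fall short, and at least 4 are ≥ 136.
Exactly 4 works: 4 values at 148 and 4 at 135 total 1132; lower one of the high values by 8 (still ≥ 136) to hit 1124.

4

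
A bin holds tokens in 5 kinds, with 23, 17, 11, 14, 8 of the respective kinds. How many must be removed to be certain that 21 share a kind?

In the worst case you take as many as possible of each kind without reaching 21: 20 + 17 + 11 + 14 + 8 = 70.
The next one must give 21 of some kind, so 70 + 1 = 71.

71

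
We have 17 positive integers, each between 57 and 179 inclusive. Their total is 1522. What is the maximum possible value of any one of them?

To make one integer as large as possible, make the other 16 as small as possible.
The other 16 contribute at least 16 × 57 = 912, leaving at most 1522 − 912 = 610.
But each integer is capped at 179, so the maximum is 179.
Achievable: one at 179 and the other 16 totalling 1343, which fits since 16 × 57 ≤ 1343 ≤ 16 × 179.

179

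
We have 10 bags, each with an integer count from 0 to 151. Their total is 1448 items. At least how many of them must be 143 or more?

4

Suppose at most 10 − j of them reach 143; then j values are ≤ 142 and the rest ≤ 151.
The total is then ≤ 142·j + 151·(10 − j) = 1510 − 9j. For this to be ≥ 1448 we need j ≤ 6, so at least 10 − 6 = 4 must reach 143.
Exactly 4 works: 4 values at 151 and 6 at 142 total 1456; lower one of the high values by 8 (still ≥ 143) to hit 1448.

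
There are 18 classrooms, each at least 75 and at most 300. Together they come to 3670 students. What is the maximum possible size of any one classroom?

Maximizing one value means minimizing the remaining 17.
The other 17 contribute at least 17 × 75 = 1275, leaving at most 3670 − 1275 = 2395.
But each classroom is capped at 300, so the maximum is 300.
Achievable: one at 300 and the other 17 totalling 3370, which fits since 17 × 75 ≤ 3370 ≤ 17 × 300.

300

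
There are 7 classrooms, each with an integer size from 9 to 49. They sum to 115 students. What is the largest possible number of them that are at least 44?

If k of the values are ≥ 44, the total is ≥ 44k + 9(7 − k).
Setting 44k + 9(7 − k) ≤ 115 gives 35k ≤ 52, so k ≤ 1.
k = 1 is achieved by 1 value at 44 and 6 at 9, total 98; add 17 to one value (staying below 44) to reach 115.

1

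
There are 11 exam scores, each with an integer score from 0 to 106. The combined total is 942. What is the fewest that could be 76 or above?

If only k of them are at least 76, the other 11 − k are at most 75, so the total is at most k·106 + (11 − k)·75.
This must reach 942, so k·106 + (11 − k)·75 ≥ 942, giving k ≥ 4.
Exactly 4 works: 4 values at 106 and 7 at 75 total 949; lower one of the high values by 7 (still ≥ 76) to hit 942.

4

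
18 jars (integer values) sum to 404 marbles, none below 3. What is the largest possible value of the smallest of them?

22

The 18 values sum to 404, so their minimum is at most ⌊404/18⌋ = 22.
Equality holds with 10 values of 22 and 8 values of 23.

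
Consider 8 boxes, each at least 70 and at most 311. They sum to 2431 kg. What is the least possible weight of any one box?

254

To make one box as small as possible, make the other 7 as large as possible.
The other 7 contribute at most 7 × 311 = 2177, leaving at least 2431 − 2177 = 254.
Since 254 ≥ 70, this is achievable: one at 254 and 7 at 311.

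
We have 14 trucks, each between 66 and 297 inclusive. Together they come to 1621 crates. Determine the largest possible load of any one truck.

Maximizing one value means minimizing the remaining 13.
The other 13 contribute at least 13 × 66 = 858, leaving at most 1621 − 858 = 763.
But each truck is capped at 297, so the maximum is 297.
Achievable: one at 297 and the other 13 totalling 1324, which fits since 13 × 66 ≤ 1324 ≤ 13 × 297.

297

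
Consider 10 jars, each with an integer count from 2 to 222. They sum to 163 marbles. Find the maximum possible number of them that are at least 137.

If k of the values are ≥ 137, the total is ≥ 137k + 2(10 − k).
Setting 137k + 2(10 − k) ≤ 163 gives 135k ≤ 143, so k ≤ 1.
k = 1 is achieved by 1 value at 137 and 9 at 2, total 155; add 8 to one value (staying below 137) to reach 163.

1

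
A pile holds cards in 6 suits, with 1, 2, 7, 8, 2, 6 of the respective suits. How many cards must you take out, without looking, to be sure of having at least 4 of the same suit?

15

In the worst case you take as many as possible of each suit without reaching 4: 1 + 2 + 3 + 3 + 2 + 3 = 14.
The next one must give 4 of some suit, so 14 + 1 = 15.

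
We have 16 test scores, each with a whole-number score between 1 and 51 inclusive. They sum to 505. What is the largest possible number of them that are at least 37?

13

If k of the values are ≥ 37, the total is ≥ 37k + 1(16 − k).
Setting 37k + 1(16 − k) ≤ 505 gives 36k ≤ 489, so k ≤ 13.
k = 13 is achieved by 13 values at 37 and 3 at 1, total 484; add 21 to one value (staying below 37) to reach 505.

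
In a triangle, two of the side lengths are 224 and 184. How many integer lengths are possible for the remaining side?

The triangle inequality gives |224 − 184| < c < 224 + 184, i.e. 40 < c < 408.
So c can be any integer from 41 to 407: 367 values.

367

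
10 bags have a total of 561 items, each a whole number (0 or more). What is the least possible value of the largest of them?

The 10 values sum to 561, so their maximum is at least ⌈561/10⌉ = 57.
Equality holds with 1 value of 57 and 9 values of 56.

57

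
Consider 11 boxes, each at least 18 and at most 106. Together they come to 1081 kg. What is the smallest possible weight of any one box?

21

To make one box as small as possible, make the other 10 as large as possible.
The other 10 contribute at most 10 × 106 = 1060, leaving at least 1081 − 1060 = 21.
Since 21 ≥ 18, this is achievable: one at 21 and 10 at 106.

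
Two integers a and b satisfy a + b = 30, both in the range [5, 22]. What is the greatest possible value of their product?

With a + b fixed, ab peaks when the two are closest together.
Taking a = 15 and b = 15 (both in [5, 22]) gives ab = 225.

225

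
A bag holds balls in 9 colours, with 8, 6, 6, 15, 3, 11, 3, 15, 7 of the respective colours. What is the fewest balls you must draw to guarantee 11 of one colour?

64

In the worst case you take as many as possible of each colour without reaching 11: 8 + 6 + 6 + 10 + 3 + 10 + 3 + 10 + 7 = 63.
The next one must give 11 of some colour, so 63 + 1 = 64.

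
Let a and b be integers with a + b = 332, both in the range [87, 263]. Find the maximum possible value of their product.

27556

For a fixed sum, the product ab is largest when a and b are as close as possible.
Taking a = 166 and b = 166 (both in [87, 263]) gives ab = 27556.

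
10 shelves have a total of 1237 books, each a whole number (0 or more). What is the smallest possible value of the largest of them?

124

If every one of the 10 were at most 123, the total would be at most 10 × 123 = 1230 < 1237.
Achievable: 7 of them at 124 and 3 at 123 total 1237.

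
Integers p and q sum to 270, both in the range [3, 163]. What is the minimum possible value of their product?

For a fixed sum, pq is smallest when p and q are as far apart as possible.
The extreme feasible split is p = 107, q = 163, giving pq = 17441.

17441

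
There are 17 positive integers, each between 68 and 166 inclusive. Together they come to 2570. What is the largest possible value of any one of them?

Maximizing one value means minimizing the remaining 16.
The other 16 contribute at least 16 × 68 = 1088, leaving at most 2570 − 1088 = 1482.
But each integer is capped at 166, so the maximum is 166.
Achievable: one at 166 and the other 16 totalling 2404, which fits since 16 × 68 ≤ 2404 ≤ 16 × 166.

166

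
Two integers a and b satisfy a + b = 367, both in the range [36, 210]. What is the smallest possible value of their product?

32970

Since a + b is fixed, pushing one of them to its bound minimizes the product.
The extreme feasible split is a = 157, b = 210, giving ab = 32970.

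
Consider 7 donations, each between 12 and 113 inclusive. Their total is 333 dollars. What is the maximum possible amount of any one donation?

Maximizing one value means minimizing the remaining 6.
The other 6 contribute at least 6 × 12 = 72, leaving at most 333 − 72 = 261.
But each donation is capped at 113, so the maximum is 113.
Achievable: one at 113 and the other 6 totalling 220, which fits since 6 × 12 ≤ 220 ≤ 6 × 113.

113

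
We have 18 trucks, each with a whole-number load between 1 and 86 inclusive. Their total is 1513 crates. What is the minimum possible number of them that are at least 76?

If only k of them are at least 76, the other 18 − k are at most 75, so the total is at most k·86 + (18 − k)·75.
This must reach 1513, so k·86 + (18 − k)·75 ≥ 1513, giving k ≥ 15.
Exactly 15 works: 15 values at 86 and 3 at 75 total 1515; lower one of the high values by 2 (still ≥ 76) to hit 1513.

15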